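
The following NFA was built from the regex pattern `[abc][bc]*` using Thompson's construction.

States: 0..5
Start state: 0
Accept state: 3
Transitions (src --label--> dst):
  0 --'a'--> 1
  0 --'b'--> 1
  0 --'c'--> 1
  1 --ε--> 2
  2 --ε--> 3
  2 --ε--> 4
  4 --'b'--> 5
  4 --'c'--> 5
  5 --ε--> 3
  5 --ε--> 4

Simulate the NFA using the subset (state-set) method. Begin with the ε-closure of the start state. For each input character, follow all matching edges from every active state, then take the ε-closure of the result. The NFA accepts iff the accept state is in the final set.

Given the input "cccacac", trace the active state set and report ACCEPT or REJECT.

start: ε-closure({0}) = {0}
'c' @ 1: {1,2,3,4}  [accepting]
'c' @ 2: {3,4,5}  [accepting]
'c' @ 3: {3,4,5}  [accepting]
'a' @ 4: {}  — state set empty
rest 'cac' ignored (set empty)
final: {}; accept 3 not in set

Answer: REJECT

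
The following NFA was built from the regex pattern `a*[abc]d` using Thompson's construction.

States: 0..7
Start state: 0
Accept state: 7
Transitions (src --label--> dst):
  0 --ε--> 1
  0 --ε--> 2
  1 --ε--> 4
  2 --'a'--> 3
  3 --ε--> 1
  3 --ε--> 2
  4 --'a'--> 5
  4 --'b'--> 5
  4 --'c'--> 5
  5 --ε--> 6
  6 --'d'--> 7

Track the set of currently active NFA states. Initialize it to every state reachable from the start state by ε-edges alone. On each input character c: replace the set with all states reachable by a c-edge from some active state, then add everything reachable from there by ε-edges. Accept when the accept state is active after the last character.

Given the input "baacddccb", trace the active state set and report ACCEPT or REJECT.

Answer: REJECT

Steps:
start: ε-closure({0}) = {0,1,2,4}
'b' @ 1: {5,6}
'a' @ 2: {}  — dead — no transitions
rest 'acddccb' ignored (set empty)
after full input: {}  (accept=7 not in)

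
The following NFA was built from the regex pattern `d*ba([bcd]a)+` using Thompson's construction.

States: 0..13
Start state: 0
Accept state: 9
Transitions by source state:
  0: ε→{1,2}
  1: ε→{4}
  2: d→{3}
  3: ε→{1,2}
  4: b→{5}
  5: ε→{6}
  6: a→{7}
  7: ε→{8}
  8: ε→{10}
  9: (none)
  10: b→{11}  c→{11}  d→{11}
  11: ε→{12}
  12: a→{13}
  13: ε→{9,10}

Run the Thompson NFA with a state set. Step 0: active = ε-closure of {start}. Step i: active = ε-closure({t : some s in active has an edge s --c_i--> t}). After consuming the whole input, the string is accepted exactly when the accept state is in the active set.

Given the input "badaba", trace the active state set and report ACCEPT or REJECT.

Answer: ACCEPT

Derivation:
S₀ = ε-closure({0}) = {0,1,2,4}
'b' @ 1: {5,6}
'a' @ 2: {7,8,10}
'd' @ 3: {11,12}
'a' @ 4: {9,10,13}  ✓accept
'b' @ 5: {11,12}
'a' @ 6: {9,10,13}  ✓accept
after full input: {9,10,13}  (accept=9 in)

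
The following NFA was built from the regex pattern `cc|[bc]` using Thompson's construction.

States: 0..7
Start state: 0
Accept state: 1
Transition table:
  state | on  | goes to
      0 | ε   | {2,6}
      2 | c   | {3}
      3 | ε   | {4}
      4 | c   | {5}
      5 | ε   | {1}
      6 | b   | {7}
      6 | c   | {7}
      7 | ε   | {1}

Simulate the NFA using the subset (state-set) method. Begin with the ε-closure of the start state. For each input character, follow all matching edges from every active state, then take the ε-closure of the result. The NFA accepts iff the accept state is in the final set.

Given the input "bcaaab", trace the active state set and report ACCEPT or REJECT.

start: ε-closure({0}) = {0,2,6}
'b' @ 1: {1,7}  [accepting]
'c' @ 2: {}  — no active states
rest 'aaab' ignored (set empty)
after full input: {}  (accept=1 not in)

Answer: REJECT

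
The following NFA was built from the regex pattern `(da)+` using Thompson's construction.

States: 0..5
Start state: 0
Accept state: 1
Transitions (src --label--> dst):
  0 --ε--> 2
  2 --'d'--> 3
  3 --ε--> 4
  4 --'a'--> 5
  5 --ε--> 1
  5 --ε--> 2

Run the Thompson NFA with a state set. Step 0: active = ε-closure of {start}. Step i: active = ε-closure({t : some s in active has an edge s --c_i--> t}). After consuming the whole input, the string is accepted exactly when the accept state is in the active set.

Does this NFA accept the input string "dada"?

Answer: ACCEPT

Trace:
initial (ε-close {0}): {0,2}
'd' @ 1: {3,4}
'a' @ 2: {1,2,5}  [accepting]
'd' @ 3: {3,4}
'a' @ 4: {1,2,5}  [accepting]
end set {1,2,5} — state 1 in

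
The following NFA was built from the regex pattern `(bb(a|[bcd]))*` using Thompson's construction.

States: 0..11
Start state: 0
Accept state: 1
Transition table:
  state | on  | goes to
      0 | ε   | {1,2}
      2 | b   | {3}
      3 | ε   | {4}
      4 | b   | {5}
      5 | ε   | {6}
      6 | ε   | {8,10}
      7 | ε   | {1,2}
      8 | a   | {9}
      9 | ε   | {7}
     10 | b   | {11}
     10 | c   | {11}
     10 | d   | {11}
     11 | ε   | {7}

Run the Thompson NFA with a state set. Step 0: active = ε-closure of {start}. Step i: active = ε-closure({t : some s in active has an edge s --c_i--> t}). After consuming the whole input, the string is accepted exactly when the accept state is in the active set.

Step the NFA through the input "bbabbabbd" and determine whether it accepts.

S₀ = ε-closure({0}) = {0,1,2}
'b' @ 1: {3,4}
'b' @ 2: {5,6,8,10}
'a' @ 3: {1,2,7,9}  (accept∈set)
'b' @ 4: {3,4}
'b' @ 5: {5,6,8,10}
'a' @ 6: {1,2,7,9}  (accept∈set)
'b' @ 7: {3,4}
'b' @ 8: {5,6,8,10}
'd' @ 9: {1,2,7,11}  (accept∈set)
end set {1,2,7,11} — state 1 in

Answer: ACCEPT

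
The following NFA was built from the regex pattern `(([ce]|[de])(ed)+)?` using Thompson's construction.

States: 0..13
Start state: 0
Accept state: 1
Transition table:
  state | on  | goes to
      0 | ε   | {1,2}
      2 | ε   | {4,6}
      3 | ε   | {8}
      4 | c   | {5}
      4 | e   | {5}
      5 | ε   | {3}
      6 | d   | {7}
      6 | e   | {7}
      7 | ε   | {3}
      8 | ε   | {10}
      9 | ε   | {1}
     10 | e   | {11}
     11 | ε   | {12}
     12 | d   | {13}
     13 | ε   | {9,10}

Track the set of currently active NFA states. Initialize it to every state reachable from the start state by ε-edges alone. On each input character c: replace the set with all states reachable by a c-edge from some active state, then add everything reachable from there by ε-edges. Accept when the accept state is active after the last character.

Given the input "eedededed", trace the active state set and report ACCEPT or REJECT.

Answer: ACCEPT

Trace:
initial (ε-close {0}): {0,1,2,4,6}
'e' @ 1: {3,5,7,8,10}
'e' @ 2: {11,12}
'd' @ 3: {1,9,10,13}  [accepting]
'e' @ 4: {11,12}
'd' @ 5: {1,9,10,13}  [accepting]
'e' @ 6: {11,12}
'd' @ 7: {1,9,10,13}  [accepting]
'e' @ 8: {11,12}
'd' @ 9: {1,9,10,13}  [accepting]
end set {1,9,10,13} — state 1 in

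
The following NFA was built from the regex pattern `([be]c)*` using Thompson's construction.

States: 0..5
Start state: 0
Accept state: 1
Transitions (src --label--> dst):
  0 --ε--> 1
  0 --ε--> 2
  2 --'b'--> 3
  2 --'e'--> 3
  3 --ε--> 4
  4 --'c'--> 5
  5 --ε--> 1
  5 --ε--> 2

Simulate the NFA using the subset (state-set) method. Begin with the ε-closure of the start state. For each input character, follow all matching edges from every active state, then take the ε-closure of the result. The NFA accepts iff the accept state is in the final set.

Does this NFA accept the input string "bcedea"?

Answer: REJECT

Derivation:
S₀ = ε-closure({0}) = {0,1,2}
'b' @ 1: {3,4}
'c' @ 2: {1,2,5}  [accepting]
'e' @ 3: {3,4}
'd' @ 4: {}  — no active states
rest 'ea' ignored (set empty)
final: {}; accept 1 not in set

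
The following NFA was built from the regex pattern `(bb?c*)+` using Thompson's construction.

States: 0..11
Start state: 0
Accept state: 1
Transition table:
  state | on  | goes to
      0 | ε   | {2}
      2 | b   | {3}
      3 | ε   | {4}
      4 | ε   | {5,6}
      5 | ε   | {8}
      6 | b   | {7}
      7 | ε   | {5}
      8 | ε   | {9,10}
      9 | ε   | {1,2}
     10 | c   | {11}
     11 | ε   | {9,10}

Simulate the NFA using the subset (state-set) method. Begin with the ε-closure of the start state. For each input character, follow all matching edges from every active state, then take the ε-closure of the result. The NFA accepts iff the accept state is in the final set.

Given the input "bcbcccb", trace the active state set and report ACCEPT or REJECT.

start: ε-closure({0}) = {0,2}
'b' @ 1: {1,2,3,4,5,6,8,9,10}  (accept∈set)
'c' @ 2: {1,2,9,10,11}  (accept∈set)
'b' @ 3: {1,2,3,4,5,6,8,9,10}  (accept∈set)
'c' @ 4: {1,2,9,10,11}  (accept∈set)
'c' @ 5: {1,2,9,10,11}  (accept∈set)
'c' @ 6: {1,2,9,10,11}  (accept∈set)
'b' @ 7: {1,2,3,4,5,6,8,9,10}  (accept∈set)
final: {1,2,3,4,5,6,8,9,10}; accept 1 in set

Answer: ACCEPT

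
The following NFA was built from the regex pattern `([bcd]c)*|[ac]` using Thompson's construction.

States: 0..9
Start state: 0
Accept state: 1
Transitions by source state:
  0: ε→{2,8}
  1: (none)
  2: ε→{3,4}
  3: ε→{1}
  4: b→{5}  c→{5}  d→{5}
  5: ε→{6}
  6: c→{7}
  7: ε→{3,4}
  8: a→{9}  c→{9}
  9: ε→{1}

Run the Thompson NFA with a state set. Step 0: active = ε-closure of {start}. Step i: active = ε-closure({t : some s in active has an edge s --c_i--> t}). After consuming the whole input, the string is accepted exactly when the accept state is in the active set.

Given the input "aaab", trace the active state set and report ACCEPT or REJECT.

S₀ = ε-closure({0}) = {0,1,2,3,4,8}
'a' @ 1: {1,9}  [accepting]
'a' @ 2: {}  — dead — no transitions
rest 'ab' ignored (set empty)
after full input: {}  (accept=1 not in)

Answer: REJECT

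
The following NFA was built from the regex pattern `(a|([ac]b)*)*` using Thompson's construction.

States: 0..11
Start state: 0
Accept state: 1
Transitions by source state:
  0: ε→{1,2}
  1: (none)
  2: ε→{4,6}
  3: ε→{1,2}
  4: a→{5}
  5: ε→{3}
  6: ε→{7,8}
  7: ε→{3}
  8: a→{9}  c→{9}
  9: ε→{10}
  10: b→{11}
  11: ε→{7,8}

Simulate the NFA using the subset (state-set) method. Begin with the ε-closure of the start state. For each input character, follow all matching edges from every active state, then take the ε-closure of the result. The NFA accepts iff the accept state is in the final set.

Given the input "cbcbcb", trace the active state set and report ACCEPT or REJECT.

Answer: ACCEPT

Steps:
initial (ε-close {0}): {0,1,2,3,4,6,7,8}
'c' @ 1: {9,10}
'b' @ 2: {1,2,3,4,6,7,8,11}  ✓accept
'c' @ 3: {9,10}
'b' @ 4: {1,2,3,4,6,7,8,11}  ✓accept
'c' @ 5: {9,10}
'b' @ 6: {1,2,3,4,6,7,8,11}  ✓accept
after full input: {1,2,3,4,6,7,8,11}  (accept=1 in)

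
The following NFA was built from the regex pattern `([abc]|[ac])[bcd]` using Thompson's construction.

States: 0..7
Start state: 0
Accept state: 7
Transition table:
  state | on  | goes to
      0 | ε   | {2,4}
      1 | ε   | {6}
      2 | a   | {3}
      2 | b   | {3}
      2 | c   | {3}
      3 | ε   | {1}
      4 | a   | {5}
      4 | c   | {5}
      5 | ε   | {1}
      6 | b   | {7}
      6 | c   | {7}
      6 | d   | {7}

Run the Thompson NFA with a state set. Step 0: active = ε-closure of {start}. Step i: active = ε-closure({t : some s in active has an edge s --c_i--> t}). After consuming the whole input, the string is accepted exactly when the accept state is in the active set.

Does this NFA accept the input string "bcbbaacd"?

initial (ε-close {0}): {0,2,4}
'b' @ 1: {1,3,6}
'c' @ 2: {7}  (accept∈set)
'b' @ 3: {}  — no active states
rest 'baacd' ignored (set empty)
final: {}; accept 7 not in set

Answer: REJECT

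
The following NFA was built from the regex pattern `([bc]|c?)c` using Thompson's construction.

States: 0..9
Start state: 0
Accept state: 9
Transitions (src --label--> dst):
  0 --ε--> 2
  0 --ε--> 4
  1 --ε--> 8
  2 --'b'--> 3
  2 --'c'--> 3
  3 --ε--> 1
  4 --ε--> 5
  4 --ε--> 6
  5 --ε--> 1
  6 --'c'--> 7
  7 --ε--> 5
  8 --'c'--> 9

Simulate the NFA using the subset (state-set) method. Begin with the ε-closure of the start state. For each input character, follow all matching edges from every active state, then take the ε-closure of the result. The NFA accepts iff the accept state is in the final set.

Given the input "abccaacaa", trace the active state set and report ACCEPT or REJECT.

S₀ = ε-closure({0}) = {0,1,2,4,5,6,8}
'a' @ 1: {}  — state set empty
rest 'bccaacaa' ignored (set empty)
final: {}; accept 9 not in set

Answer: REJECT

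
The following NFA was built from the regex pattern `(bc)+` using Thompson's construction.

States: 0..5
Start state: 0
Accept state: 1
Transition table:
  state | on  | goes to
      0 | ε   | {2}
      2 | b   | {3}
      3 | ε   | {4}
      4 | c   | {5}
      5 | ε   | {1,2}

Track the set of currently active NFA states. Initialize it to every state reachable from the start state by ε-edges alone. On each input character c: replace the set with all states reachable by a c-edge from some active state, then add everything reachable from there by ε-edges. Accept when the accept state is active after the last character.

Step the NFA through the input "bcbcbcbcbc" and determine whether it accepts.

S₀ = ε-closure({0}) = {0,2}
'b' @ 1: {3,4}
'c' @ 2: {1,2,5}  (accept∈set)
'b' @ 3: {3,4}
'c' @ 4: {1,2,5}  (accept∈set)
'b' @ 5: {3,4}
'c' @ 6: {1,2,5}  (accept∈set)
'b' @ 7: {3,4}
'c' @ 8: {1,2,5}  (accept∈set)
'b' @ 9: {3,4}
'c' @ 10: {1,2,5}  (accept∈set)
final: {1,2,5}; accept 1 in set

Answer: ACCEPT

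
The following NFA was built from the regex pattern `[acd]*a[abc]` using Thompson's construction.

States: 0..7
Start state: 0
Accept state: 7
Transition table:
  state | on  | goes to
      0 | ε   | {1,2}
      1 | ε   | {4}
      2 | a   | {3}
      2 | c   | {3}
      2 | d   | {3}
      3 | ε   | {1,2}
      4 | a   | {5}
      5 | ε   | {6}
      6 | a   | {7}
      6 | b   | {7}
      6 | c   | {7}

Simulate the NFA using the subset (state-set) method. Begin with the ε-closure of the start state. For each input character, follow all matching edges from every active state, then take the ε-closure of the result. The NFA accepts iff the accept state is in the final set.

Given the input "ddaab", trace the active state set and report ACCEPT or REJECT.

Answer: ACCEPT

Trace:
initial (ε-close {0}): {0,1,2,4}
'd' @ 1: {1,2,3,4}
'd' @ 2: {1,2,3,4}
'a' @ 3: {1,2,3,4,5,6}
'a' @ 4: {1,2,3,4,5,6,7}  (accept∈set)
'b' @ 5: {7}  (accept∈set)
after full input: {7}  (accept=7 in)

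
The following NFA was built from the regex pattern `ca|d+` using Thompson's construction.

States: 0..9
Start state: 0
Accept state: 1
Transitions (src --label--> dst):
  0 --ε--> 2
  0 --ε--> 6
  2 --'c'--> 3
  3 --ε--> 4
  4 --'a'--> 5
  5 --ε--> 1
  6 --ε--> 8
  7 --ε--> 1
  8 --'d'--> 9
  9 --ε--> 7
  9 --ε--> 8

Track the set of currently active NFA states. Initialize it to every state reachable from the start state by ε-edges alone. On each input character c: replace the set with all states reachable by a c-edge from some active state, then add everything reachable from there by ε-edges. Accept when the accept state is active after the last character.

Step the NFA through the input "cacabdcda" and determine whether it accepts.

initial (ε-close {0}): {0,2,6,8}
'c' @ 1: {3,4}
'a' @ 2: {1,5}  ✓accept
'c' @ 3: {}  — dead — no transitions
rest 'abdcda' ignored (set empty)
end set {} — state 1 not in

Answer: REJECT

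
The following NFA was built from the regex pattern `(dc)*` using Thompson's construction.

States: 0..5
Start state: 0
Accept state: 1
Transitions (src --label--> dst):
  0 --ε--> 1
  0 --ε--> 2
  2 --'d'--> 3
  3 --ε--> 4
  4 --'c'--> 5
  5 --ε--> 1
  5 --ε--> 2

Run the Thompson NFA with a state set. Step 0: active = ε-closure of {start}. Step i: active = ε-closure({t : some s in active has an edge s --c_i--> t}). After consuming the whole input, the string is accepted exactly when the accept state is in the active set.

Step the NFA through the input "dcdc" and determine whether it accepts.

Answer: ACCEPT

Trace:
start: ε-closure({0}) = {0,1,2}
'd' @ 1: {3,4}
'c' @ 2: {1,2,5}  (accept∈set)
'd' @ 3: {3,4}
'c' @ 4: {1,2,5}  (accept∈set)
final: {1,2,5}; accept 1 in set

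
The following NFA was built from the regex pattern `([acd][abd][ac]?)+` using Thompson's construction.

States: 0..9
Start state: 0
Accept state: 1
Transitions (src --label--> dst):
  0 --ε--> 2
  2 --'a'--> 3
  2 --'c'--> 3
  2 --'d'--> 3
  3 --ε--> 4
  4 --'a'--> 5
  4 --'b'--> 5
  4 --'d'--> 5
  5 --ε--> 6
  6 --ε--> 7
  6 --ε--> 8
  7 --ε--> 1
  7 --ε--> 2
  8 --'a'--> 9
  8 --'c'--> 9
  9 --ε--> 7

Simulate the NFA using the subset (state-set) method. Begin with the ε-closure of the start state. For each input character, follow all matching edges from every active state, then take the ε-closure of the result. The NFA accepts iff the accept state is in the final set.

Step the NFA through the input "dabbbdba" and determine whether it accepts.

Answer: REJECT

Trace:
start: ε-closure({0}) = {0,2}
'd' @ 1: {3,4}
'a' @ 2: {1,2,5,6,7,8}  ✓accept
'b' @ 3: {}  — no active states
rest 'bbdba' ignored (set empty)
end set {} — state 1 not in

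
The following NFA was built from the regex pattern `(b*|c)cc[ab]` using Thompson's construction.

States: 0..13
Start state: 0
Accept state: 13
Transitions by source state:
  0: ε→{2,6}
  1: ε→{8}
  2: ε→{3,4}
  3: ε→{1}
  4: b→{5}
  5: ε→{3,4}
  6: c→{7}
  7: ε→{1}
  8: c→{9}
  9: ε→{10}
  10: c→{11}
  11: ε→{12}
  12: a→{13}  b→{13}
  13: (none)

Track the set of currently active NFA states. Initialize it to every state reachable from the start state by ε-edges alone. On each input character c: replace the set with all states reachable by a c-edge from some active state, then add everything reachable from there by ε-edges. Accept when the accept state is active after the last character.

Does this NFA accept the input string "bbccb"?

initial (ε-close {0}): {0,1,2,3,4,6,8}
'b' @ 1: {1,3,4,5,8}
'b' @ 2: {1,3,4,5,8}
'c' @ 3: {9,10}
'c' @ 4: {11,12}
'b' @ 5: {13}  (accept∈set)
final: {13}; accept 13 in set

Answer: ACCEPT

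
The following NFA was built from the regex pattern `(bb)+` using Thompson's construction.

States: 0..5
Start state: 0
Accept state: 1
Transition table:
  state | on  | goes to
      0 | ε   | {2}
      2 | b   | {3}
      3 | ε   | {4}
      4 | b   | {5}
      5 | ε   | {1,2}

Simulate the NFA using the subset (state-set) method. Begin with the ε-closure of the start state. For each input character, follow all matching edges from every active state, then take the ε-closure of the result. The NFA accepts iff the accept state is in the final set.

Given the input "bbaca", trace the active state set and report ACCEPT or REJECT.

Answer: REJECT

Trace:
start: ε-closure({0}) = {0,2}
'b' @ 1: {3,4}
'b' @ 2: {1,2,5}  (accept∈set)
'a' @ 3: {}  — no active states
rest 'ca' ignored (set empty)
after full input: {}  (accept=1 not in)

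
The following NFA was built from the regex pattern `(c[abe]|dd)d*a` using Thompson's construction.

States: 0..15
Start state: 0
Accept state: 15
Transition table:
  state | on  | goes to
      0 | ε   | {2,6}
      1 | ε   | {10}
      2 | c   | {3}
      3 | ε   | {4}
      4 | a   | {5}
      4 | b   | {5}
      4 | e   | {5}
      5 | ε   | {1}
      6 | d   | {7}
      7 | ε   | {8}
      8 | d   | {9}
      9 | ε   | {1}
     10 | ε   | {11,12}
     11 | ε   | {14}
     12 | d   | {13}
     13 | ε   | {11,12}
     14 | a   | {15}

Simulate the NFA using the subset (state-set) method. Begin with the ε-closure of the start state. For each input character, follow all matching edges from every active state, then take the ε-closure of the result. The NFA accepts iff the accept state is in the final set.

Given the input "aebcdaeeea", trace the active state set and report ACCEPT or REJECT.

initial (ε-close {0}): {0,2,6}
'a' @ 1: {}  — dead — no transitions
rest 'ebcdaeeea' ignored (set empty)
after full input: {}  (accept=15 not in)

Answer: REJECT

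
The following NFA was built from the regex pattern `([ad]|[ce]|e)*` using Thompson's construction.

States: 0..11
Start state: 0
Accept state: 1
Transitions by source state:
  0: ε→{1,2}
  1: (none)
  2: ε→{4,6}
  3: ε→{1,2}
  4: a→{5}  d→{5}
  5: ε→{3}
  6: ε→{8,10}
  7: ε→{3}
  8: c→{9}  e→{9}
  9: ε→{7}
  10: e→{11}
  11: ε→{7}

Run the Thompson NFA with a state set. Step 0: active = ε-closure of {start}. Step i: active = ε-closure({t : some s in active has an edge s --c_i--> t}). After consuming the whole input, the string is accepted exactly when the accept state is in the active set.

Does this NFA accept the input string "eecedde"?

Answer: ACCEPT

Steps:
initial (ε-close {0}): {0,1,2,4,6,8,10}
'e' @ 1: {1,2,3,4,6,7,8,9,10,11}  (accept∈set)
'e' @ 2: {1,2,3,4,6,7,8,9,10,11}  (accept∈set)
'c' @ 3: {1,2,3,4,6,7,8,9,10}  (accept∈set)
'e' @ 4: {1,2,3,4,6,7,8,9,10,11}  (accept∈set)
'd' @ 5: {1,2,3,4,5,6,8,10}  (accept∈set)
'd' @ 6: {1,2,3,4,5,6,8,10}  (accept∈set)
'e' @ 7: {1,2,3,4,6,7,8,9,10,11}  (accept∈set)
final: {1,2,3,4,6,7,8,9,10,11}; accept 1 in set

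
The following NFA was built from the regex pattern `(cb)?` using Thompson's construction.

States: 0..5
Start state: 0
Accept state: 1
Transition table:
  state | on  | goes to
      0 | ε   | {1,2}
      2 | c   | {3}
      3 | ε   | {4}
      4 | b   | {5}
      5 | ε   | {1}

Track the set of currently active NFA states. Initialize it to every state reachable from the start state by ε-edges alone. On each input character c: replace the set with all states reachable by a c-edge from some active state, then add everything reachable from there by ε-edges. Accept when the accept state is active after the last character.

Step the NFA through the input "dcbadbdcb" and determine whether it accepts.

Answer: REJECT

Trace:
initial (ε-close {0}): {0,1,2}
'd' @ 1: {}  — state set empty
rest 'cbadbdcb' ignored (set empty)
end set {} — state 1 not in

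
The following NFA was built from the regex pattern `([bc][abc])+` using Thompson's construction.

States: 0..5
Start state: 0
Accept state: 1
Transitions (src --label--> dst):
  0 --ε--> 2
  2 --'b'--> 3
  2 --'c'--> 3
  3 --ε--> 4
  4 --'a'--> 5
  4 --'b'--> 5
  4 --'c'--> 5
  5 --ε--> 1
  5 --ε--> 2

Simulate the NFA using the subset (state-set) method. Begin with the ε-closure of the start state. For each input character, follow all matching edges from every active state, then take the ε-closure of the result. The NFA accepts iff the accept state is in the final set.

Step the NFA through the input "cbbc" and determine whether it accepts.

Answer: ACCEPT

Steps:
start: ε-closure({0}) = {0,2}
'c' @ 1: {3,4}
'b' @ 2: {1,2,5}  [accepting]
'b' @ 3: {3,4}
'c' @ 4: {1,2,5}  [accepting]
final: {1,2,5}; accept 1 in set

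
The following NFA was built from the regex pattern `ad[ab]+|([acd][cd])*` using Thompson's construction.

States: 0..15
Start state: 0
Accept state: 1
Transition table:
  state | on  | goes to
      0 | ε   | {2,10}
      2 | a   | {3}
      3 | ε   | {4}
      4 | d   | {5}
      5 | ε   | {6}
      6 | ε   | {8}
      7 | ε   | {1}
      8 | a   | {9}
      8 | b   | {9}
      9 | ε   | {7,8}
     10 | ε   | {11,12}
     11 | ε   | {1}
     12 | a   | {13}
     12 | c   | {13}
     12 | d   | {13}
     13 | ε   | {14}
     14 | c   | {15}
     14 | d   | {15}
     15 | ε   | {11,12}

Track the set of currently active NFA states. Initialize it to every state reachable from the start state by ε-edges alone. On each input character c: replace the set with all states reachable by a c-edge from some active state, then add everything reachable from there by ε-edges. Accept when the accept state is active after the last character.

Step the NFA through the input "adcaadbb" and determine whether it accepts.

Answer: REJECT

Trace:
initial (ε-close {0}): {0,1,2,10,11,12}
'a' @ 1: {3,4,13,14}
'd' @ 2: {1,5,6,8,11,12,15}  (accept∈set)
'c' @ 3: {13,14}
'a' @ 4: {}  — dead — no transitions
rest 'adbb' ignored (set empty)
after full input: {}  (accept=1 not in)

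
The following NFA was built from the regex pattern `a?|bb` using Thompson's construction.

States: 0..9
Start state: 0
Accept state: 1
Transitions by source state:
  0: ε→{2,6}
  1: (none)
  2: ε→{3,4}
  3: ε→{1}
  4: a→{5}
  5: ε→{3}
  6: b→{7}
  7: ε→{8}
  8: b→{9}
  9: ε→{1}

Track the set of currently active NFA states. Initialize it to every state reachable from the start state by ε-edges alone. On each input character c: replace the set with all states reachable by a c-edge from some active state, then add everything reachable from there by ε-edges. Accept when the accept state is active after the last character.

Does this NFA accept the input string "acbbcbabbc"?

Answer: REJECT

Steps:
initial (ε-close {0}): {0,1,2,3,4,6}
'a' @ 1: {1,3,5}  ✓accept
'c' @ 2: {}  — dead — no transitions
rest 'bbcbabbc' ignored (set empty)
after full input: {}  (accept=1 not in)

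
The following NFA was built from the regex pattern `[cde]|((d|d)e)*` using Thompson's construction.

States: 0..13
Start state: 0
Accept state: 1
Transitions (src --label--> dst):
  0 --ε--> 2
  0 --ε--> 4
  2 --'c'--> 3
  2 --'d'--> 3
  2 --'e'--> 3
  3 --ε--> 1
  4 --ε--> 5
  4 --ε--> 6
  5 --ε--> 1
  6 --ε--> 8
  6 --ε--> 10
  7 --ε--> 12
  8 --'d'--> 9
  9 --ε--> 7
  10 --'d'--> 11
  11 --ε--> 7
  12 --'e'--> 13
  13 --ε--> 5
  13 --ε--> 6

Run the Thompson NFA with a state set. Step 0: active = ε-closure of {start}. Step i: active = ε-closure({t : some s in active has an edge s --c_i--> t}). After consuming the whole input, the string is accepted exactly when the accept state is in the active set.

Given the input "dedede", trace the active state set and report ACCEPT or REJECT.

start: ε-closure({0}) = {0,1,2,4,5,6,8,10}
'd' @ 1: {1,3,7,9,11,12}  [accepting]
'e' @ 2: {1,5,6,8,10,13}  [accepting]
'd' @ 3: {7,9,11,12}
'e' @ 4: {1,5,6,8,10,13}  [accepting]
'd' @ 5: {7,9,11,12}
'e' @ 6: {1,5,6,8,10,13}  [accepting]
final: {1,5,6,8,10,13}; accept 1 in set

Answer: ACCEPT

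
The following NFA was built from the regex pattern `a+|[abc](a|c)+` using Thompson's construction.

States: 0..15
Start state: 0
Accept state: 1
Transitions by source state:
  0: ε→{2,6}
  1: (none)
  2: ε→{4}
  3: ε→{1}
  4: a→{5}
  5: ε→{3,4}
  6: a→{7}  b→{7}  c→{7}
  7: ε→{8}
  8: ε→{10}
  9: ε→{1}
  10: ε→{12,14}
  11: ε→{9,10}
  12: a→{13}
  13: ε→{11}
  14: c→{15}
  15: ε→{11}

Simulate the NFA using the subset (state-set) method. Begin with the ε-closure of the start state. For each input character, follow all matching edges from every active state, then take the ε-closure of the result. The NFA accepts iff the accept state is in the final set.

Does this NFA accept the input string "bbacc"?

start: ε-closure({0}) = {0,2,4,6}
'b' @ 1: {7,8,10,12,14}
'b' @ 2: {}  — state set empty
rest 'acc' ignored (set empty)
final: {}; accept 1 not in set

Answer: REJECT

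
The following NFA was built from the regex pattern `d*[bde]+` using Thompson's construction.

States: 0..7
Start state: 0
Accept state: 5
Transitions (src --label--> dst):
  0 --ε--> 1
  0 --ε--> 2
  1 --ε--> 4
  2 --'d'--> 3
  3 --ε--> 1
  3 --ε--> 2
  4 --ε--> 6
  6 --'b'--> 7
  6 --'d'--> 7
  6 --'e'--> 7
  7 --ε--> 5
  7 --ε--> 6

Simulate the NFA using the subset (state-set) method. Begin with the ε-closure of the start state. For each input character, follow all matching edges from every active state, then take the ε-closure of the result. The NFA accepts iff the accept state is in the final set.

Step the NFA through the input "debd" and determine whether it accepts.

Answer: ACCEPT

Trace:
start: ε-closure({0}) = {0,1,2,4,6}
'd' @ 1: {1,2,3,4,5,6,7}  (accept∈set)
'e' @ 2: {5,6,7}  (accept∈set)
'b' @ 3: {5,6,7}  (accept∈set)
'd' @ 4: {5,6,7}  (accept∈set)
after full input: {5,6,7}  (accept=5 in)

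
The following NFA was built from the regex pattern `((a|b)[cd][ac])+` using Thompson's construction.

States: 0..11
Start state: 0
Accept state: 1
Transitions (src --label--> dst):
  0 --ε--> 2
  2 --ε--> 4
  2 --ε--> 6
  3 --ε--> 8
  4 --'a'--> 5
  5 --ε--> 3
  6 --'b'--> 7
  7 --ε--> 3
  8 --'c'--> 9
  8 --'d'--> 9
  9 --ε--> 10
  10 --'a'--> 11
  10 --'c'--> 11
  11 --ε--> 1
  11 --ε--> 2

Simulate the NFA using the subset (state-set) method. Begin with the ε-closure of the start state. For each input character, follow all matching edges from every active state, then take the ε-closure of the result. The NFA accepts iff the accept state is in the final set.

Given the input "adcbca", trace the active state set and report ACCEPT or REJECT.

S₀ = ε-closure({0}) = {0,2,4,6}
'a' @ 1: {3,5,8}
'd' @ 2: {9,10}
'c' @ 3: {1,2,4,6,11}  [accepting]
'b' @ 4: {3,7,8}
'c' @ 5: {9,10}
'a' @ 6: {1,2,4,6,11}  [accepting]
after full input: {1,2,4,6,11}  (accept=1 in)

Answer: ACCEPT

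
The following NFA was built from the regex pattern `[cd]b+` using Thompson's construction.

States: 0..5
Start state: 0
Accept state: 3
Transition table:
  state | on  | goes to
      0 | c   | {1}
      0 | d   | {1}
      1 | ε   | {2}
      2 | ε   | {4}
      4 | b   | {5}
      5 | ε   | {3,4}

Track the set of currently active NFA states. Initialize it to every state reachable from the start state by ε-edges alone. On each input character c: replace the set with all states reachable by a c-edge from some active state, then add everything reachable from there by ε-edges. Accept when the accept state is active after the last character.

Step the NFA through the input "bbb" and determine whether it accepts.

Answer: REJECT

Derivation:
S₀ = ε-closure({0}) = {0}
'b' @ 1: {}  — dead — no transitions
rest 'bb' ignored (set empty)
after full input: {}  (accept=3 not in)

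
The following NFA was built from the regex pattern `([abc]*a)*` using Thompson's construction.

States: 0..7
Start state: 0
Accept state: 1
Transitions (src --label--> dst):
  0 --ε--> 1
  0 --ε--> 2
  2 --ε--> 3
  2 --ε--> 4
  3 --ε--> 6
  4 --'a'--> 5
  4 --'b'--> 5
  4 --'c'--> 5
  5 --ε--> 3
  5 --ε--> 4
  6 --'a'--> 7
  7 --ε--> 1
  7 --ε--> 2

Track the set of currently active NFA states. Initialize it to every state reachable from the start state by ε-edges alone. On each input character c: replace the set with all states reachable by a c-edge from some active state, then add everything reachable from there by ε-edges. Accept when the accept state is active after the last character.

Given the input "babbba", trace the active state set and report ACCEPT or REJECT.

initial (ε-close {0}): {0,1,2,3,4,6}
'b' @ 1: {3,4,5,6}
'a' @ 2: {1,2,3,4,5,6,7}  (accept∈set)
'b' @ 3: {3,4,5,6}
'b' @ 4: {3,4,5,6}
'b' @ 5: {3,4,5,6}
'a' @ 6: {1,2,3,4,5,6,7}  (accept∈set)
final: {1,2,3,4,5,6,7}; accept 1 in set

Answer: ACCEPT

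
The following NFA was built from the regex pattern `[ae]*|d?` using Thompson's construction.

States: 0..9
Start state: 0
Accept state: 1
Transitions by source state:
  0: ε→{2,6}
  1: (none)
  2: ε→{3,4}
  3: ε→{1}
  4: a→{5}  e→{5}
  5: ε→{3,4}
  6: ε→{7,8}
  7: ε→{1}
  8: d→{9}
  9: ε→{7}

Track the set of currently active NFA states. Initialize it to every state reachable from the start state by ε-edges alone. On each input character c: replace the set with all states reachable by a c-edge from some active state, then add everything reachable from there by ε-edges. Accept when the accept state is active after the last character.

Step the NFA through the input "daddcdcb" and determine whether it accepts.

Answer: REJECT

Steps:
S₀ = ε-closure({0}) = {0,1,2,3,4,6,7,8}
'd' @ 1: {1,7,9}  (accept∈set)
'a' @ 2: {}  — state set empty
rest 'ddcdcb' ignored (set empty)
end set {} — state 1 not in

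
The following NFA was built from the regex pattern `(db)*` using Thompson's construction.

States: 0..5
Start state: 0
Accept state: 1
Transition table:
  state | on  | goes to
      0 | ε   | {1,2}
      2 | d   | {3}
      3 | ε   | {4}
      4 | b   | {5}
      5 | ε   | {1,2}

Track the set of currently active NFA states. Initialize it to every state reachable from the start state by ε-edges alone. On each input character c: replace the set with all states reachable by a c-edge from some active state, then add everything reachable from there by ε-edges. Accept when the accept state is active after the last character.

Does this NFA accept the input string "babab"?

Answer: REJECT

Trace:
S₀ = ε-closure({0}) = {0,1,2}
'b' @ 1: {}  — state set empty
rest 'abab' ignored (set empty)
end set {} — state 1 not in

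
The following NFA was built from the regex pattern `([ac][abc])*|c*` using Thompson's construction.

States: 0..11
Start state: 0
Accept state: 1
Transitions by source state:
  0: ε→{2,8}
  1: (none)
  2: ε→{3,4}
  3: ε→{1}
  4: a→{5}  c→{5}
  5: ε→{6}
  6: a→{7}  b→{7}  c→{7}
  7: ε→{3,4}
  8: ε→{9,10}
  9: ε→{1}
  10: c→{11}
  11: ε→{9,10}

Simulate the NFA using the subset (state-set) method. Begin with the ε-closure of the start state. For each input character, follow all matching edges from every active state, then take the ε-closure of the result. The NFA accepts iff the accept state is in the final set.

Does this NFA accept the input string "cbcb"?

S₀ = ε-closure({0}) = {0,1,2,3,4,8,9,10}
'c' @ 1: {1,5,6,9,10,11}  ✓accept
'b' @ 2: {1,3,4,7}  ✓accept
'c' @ 3: {5,6}
'b' @ 4: {1,3,4,7}  ✓accept
end set {1,3,4,7} — state 1 in

Answer: ACCEPT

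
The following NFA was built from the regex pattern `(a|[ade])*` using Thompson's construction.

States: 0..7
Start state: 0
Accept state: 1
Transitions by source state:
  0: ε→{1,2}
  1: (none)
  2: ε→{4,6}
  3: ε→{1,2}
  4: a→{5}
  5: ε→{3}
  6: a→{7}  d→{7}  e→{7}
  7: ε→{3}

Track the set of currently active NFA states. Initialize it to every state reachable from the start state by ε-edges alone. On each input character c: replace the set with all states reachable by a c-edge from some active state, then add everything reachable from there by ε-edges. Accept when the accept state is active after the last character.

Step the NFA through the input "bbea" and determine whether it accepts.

Answer: REJECT

Derivation:
initial (ε-close {0}): {0,1,2,4,6}
'b' @ 1: {}  — dead — no transitions
rest 'bea' ignored (set empty)
final: {}; accept 1 not in set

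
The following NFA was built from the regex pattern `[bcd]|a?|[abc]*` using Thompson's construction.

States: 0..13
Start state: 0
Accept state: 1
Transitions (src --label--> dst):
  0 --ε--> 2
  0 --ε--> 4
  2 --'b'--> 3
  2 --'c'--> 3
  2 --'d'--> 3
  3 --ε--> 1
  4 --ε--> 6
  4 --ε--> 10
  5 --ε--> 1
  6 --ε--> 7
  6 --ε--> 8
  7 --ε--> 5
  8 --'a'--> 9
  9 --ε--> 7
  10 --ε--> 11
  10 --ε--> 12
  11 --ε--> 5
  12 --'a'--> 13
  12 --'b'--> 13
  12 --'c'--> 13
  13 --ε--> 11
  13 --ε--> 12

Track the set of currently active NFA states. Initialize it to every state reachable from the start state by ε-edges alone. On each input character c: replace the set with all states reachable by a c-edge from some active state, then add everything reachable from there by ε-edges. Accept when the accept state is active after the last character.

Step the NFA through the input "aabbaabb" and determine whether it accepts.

Answer: ACCEPT

Trace:
start: ε-closure({0}) = {0,1,2,4,5,6,7,8,10,11,12}
'a' @ 1: {1,5,7,9,11,12,13}  [accepting]
'a' @ 2: {1,5,11,12,13}  [accepting]
'b' @ 3: {1,5,11,12,13}  [accepting]
'b' @ 4: {1,5,11,12,13}  [accepting]
'a' @ 5: {1,5,11,12,13}  [accepting]
'a' @ 6: {1,5,11,12,13}  [accepting]
'b' @ 7: {1,5,11,12,13}  [accepting]
'b' @ 8: {1,5,11,12,13}  [accepting]
final: {1,5,11,12,13}; accept 1 in set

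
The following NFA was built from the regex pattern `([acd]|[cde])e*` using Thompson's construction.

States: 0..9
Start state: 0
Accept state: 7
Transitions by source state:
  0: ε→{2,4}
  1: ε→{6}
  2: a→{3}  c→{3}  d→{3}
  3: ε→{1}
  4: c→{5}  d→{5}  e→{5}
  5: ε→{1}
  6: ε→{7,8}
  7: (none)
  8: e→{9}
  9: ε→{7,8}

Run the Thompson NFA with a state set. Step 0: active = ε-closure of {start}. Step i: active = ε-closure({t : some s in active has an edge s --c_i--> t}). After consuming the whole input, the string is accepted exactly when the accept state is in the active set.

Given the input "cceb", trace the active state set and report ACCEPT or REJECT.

initial (ε-close {0}): {0,2,4}
'c' @ 1: {1,3,5,6,7,8}  ✓accept
'c' @ 2: {}  — dead — no transitions
rest 'eb' ignored (set empty)
end set {} — state 7 not in

Answer: REJECT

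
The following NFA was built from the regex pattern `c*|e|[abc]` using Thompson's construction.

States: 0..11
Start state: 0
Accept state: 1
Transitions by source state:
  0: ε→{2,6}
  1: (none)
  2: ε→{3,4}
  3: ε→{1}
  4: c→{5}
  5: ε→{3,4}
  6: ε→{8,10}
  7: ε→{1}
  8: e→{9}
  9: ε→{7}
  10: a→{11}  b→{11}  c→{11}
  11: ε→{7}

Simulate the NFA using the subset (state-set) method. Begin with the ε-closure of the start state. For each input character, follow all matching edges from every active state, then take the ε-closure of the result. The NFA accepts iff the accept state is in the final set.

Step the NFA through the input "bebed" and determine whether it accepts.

start: ε-closure({0}) = {0,1,2,3,4,6,8,10}
'b' @ 1: {1,7,11}  [accepting]
'e' @ 2: {}  — state set empty
rest 'bed' ignored (set empty)
after full input: {}  (accept=1 not in)

Answer: REJECT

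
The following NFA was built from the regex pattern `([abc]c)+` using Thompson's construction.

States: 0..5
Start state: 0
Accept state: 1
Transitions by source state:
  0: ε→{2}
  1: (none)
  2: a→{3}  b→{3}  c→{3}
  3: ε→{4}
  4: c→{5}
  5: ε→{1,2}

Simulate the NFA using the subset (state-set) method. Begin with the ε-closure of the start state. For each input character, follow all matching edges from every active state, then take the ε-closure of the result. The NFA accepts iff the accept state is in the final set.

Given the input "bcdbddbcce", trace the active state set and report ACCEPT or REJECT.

Answer: REJECT

Derivation:
initial (ε-close {0}): {0,2}
'b' @ 1: {3,4}
'c' @ 2: {1,2,5}  ✓accept
'd' @ 3: {}  — no active states
rest 'bddbcce' ignored (set empty)
after full input: {}  (accept=1 not in)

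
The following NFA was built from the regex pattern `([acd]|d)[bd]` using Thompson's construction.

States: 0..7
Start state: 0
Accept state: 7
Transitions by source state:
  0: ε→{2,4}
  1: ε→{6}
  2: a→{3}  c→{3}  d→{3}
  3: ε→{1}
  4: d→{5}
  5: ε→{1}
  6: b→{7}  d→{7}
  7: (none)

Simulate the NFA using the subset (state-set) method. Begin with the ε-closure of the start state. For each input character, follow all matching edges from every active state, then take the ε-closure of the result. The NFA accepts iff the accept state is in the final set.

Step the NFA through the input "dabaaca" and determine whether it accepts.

S₀ = ε-closure({0}) = {0,2,4}
'd' @ 1: {1,3,5,6}
'a' @ 2: {}  — dead — no transitions
rest 'baaca' ignored (set empty)
after full input: {}  (accept=7 not in)

Answer: REJECT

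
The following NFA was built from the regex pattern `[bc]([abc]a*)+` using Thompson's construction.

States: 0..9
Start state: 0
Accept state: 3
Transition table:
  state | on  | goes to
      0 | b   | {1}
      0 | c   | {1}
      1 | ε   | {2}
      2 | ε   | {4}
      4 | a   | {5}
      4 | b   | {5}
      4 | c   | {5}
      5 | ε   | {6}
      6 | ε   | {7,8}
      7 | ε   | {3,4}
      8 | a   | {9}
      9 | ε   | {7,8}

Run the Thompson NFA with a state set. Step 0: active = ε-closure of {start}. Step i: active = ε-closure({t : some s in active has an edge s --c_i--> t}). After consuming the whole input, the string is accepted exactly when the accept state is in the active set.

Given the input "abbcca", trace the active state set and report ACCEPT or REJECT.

initial (ε-close {0}): {0}
'a' @ 1: {}  — no active states
rest 'bbcca' ignored (set empty)
final: {}; accept 3 not in set

Answer: REJECT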